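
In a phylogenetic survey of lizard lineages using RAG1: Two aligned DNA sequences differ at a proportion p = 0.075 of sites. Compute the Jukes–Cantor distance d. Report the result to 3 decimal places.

d = −(3/4) ln(1 − 4p/3) = −0.75 ln(1 − 0.1) = −0.75 ln(0.9)
  = −0.75 × (-0.105361) = 0.079021 substitutions/site.

0.079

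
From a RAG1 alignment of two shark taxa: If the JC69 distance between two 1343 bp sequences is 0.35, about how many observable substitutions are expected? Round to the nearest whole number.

376

Invert JC69: p = (3/4)(1 − e^(−4d/3)) = 0.75 × (1 − e^(-0.466667)) = 0.75 × (1 − 0.627089) = 0.279683.
Expected differing sites = pL ≈ 0.279683 × 1343 = 375.614269 ≈ 376.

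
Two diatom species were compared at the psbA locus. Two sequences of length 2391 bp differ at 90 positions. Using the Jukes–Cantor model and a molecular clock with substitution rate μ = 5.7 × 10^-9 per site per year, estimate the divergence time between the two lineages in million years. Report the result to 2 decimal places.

p = 90/2391 ≈ 0.037641.
d = −(3/4) ln(1 − 4p/3) = −0.75 ln(1 − 0.050188) = −0.75 ln(0.949812)
  = −0.75 × (-0.051491) = 0.038618 substitutions/site.
Under a molecular clock d = 2μt, so t = d/(2μ) = 0.038618 / (2 × 5.7 × 10^-9) = 3.39 million years.

3.39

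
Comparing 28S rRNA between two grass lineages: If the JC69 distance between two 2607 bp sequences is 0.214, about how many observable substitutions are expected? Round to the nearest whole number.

485

Invert JC69: p = (3/4)(1 − e^(−4d/3)) = 0.75 × (1 − e^(-0.285333)) = 0.75 × (1 − 0.751764) = 0.186177.
Expected differing sites = pL ≈ 0.186177 × 2607 = 485.363439 ≈ 485.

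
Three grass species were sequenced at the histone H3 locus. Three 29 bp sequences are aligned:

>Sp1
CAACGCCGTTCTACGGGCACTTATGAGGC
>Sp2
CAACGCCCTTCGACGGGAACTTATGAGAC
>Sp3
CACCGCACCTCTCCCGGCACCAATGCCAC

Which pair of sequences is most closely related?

Sp1–Sp2: 4/29 differ, p = 0.138, d = 0.152.
Sp1–Sp3: 11/29 differ, p = 0.379, d = 0.529.
Sp2–Sp3: 11/29 differ, p = 0.379, d = 0.529.
The smallest distance is between Sp1 and Sp2.

Sp1 and Sp2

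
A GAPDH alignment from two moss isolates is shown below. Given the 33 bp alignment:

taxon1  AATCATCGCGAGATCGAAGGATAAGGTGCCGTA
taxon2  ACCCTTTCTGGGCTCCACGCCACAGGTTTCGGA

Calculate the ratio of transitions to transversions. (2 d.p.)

0.42

Transitions are A↔G and C↔T; transversions are all other mismatches.
Transitions: 5. Transversions: 12.
R = 5/12 = 0.416666… ≈ 0.42 (to 2 d.p.).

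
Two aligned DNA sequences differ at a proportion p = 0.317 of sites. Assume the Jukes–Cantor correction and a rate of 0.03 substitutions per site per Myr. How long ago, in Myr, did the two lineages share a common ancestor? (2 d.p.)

6.87

d = −(3/4) ln(1 − 4p/3) = −0.75 ln(1 − 0.422667) = −0.75 ln(0.577333)
  = −0.75 × (-0.549336) = 0.412002 substitutions/site.
Under a molecular clock d = 2μt, so t = d/(2μ) = 0.412002 / (2 × 0.03) = 6.87 Myr.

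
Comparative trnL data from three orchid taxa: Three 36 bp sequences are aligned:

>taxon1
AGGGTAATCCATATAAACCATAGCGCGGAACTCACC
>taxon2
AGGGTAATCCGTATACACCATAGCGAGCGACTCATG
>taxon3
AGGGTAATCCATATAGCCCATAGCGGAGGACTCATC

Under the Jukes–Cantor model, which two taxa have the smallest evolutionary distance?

taxon1 and taxon3

taxon1–taxon2: 7/36 differ, p = 0.194, d = 0.225.
taxon1–taxon3: 6/36 differ, p = 0.167, d = 0.188.
taxon2–taxon3: 7/36 differ, p = 0.194, d = 0.225.
The smallest distance is between taxon1 and taxon3.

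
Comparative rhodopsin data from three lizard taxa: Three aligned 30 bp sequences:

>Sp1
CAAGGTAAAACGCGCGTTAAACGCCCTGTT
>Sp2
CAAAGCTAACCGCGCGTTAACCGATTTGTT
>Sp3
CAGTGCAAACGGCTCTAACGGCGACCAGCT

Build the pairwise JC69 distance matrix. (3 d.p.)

Sp1–Sp2: 8/30 sites differ → p ≈ 0.266667, d = −0.75 ln(1 − 0.355556) = 0.329526 ≈ 0.330.
Sp1–Sp3: 15/30 sites differ → p = 0.5, d = −0.75 ln(1 − 0.666667) = 0.823960 ≈ 0.824.
Sp2–Sp3: 15/30 sites differ → p = 0.5, d = −0.75 ln(1 − 0.666667) = 0.823960 ≈ 0.824.

d(Sp1,Sp2) = 0.330, d(Sp1,Sp3) = 0.824, d(Sp2,Sp3) = 0.824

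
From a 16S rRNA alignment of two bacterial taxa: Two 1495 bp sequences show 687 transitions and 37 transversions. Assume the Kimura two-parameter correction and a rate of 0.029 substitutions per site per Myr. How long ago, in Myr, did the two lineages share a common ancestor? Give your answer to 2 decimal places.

P = 687/1495 ≈ 0.459532 and Q = 37/1495 ≈ 0.024749.
Under the Kimura two-parameter model, d = −½ ln(1 − 2P − Q) − ¼ ln(1 − 2Q).
1 − 2P − Q = 0.056187, giving −½ ln(0.056187) = 1.439535.
1 − 2Q = 0.950502, giving −¼ ln(0.950502) = 0.012691.
d = 1.439535 + 0.012691 = 1.452226.
Under a molecular clock d = 2μt, so t = d/(2μ) = 1.452226 / (2 × 0.029) = 25.04 Myr.

25.04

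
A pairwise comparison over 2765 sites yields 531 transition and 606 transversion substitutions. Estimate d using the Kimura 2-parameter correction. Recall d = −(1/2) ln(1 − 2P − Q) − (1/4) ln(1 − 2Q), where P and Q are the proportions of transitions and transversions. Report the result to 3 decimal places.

0.606

P = 531/2765 ≈ 0.192043 and Q = 606/2765 ≈ 0.219168.
Under the Kimura two-parameter model, d = −½ ln(1 − 2P − Q) − ¼ ln(1 − 2Q).
1 − 2P − Q = 0.396746, giving −½ ln(0.396746) = 0.462230.
1 − 2Q = 0.561664, giving −¼ ln(0.561664) = 0.144213.
d = 0.462230 + 0.144213 = 0.606443.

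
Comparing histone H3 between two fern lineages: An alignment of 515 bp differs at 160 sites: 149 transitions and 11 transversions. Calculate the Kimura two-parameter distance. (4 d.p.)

P = 149/515 ≈ 0.28932 and Q = 11/515 ≈ 0.021359.
Under the Kimura two-parameter model, d = −½ ln(1 − 2P − Q) − ¼ ln(1 − 2Q).
1 − 2P − Q = 0.400001, giving −½ ln(0.400001) = 0.458144.
1 − 2Q = 0.957282, giving −¼ ln(0.957282) = 0.010914.
d = 0.458144 + 0.010914 = 0.469058.

0.4691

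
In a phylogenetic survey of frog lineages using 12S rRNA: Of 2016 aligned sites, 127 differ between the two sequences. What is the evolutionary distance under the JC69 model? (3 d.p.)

p = 127/2016 ≈ 0.062996.
d = −(3/4) ln(1 − 4p/3) = −0.75 ln(1 − 0.083995) = −0.75 ln(0.916005)
  = −0.75 × (-0.087733) = 0.065800 substitutions/site.

0.066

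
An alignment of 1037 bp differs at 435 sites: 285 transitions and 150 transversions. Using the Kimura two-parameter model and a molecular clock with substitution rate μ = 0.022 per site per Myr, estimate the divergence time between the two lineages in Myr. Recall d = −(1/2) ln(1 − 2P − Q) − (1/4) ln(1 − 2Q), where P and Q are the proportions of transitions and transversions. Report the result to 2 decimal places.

P = 285/1037 ≈ 0.274831 and Q = 150/1037 ≈ 0.144648.
Under the Kimura two-parameter model, d = −½ ln(1 − 2P − Q) − ¼ ln(1 − 2Q).
1 − 2P − Q = 0.30569, giving −½ ln(0.30569) = 0.592592.
1 − 2Q = 0.710704, giving −¼ ln(0.710704) = 0.085375.
d = 0.592592 + 0.085375 = 0.677967.
Under a molecular clock d = 2μt, so t = d/(2μ) = 0.677967 / (2 × 0.022) = 15.41 Myr.

15.41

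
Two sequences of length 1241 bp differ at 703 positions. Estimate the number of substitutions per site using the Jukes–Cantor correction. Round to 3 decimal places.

1.056

p = 703/1241 ≈ 0.566479.
d = −(3/4) ln(1 − 4p/3) = −0.75 ln(1 − 0.755305) = −0.75 ln(0.244695)
  = −0.75 × (-1.407743) = 1.055807 substitutions/site.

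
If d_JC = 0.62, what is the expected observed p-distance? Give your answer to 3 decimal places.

0.422

p = (3/4)(1 − e^(−4d/3)) = 0.75 × (1 − e^(-0.826667)) = 0.75 × (1 − 0.437505) = 0.421871.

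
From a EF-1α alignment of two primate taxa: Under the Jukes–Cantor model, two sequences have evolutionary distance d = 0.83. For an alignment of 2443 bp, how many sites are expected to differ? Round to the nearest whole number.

1226

Invert JC69: p = (3/4)(1 − e^(−4d/3)) = 0.75 × (1 − e^(-1.106667)) = 0.75 × (1 − 0.330659) = 0.502006.
Expected differing sites = pL ≈ 0.502006 × 2443 = 1226.400658 ≈ 1226.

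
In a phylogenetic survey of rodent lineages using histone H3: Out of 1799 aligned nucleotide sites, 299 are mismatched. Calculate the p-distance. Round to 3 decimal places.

0.166

p = 299/1799 = 0.166203… ≈ 0.166 (to 3 d.p.).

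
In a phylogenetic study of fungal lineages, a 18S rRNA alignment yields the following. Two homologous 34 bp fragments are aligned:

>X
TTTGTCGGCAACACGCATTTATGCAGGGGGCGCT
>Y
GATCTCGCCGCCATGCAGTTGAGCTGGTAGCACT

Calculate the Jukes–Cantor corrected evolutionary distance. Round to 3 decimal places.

The sequences differ at 14 of 34 sites, so p = 14/34 ≈ 0.411765.
d = −(3/4) ln(1 − 4p/3) = −0.75 ln(1 − 0.54902) = −0.75 ln(0.45098)
  = −0.75 × (-0.796332) = 0.597249 substitutions/site.

0.597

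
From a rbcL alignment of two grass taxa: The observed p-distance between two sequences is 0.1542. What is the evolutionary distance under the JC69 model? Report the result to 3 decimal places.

d = −(3/4) ln(1 − 4p/3) = −0.75 ln(1 − 0.2056) = −0.75 ln(0.7944)
  = −0.75 × (-0.230168) = 0.172626 substitutions/site.

0.173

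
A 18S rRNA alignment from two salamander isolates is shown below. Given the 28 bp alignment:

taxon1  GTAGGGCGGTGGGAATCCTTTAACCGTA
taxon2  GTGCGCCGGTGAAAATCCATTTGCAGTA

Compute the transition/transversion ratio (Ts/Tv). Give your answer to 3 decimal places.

Transitions are A↔G and C↔T; transversions are all other mismatches.
Transitions: 4. Transversions: 5.
R = 4/5 = 0.800.

0.800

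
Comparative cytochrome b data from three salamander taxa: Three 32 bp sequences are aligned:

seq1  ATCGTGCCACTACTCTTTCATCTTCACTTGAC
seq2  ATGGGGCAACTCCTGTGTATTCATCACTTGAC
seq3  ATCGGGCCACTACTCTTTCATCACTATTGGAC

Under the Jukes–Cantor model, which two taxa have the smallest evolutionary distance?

seq1 and seq3

seq1–seq2: 9/32 differ, p = 0.281, d = 0.353.
seq1–seq3: 6/32 differ, p = 0.188, d = 0.216.
seq2–seq3: 11/32 differ, p = 0.344, d = 0.460.
The smallest distance is between seq1 and seq3.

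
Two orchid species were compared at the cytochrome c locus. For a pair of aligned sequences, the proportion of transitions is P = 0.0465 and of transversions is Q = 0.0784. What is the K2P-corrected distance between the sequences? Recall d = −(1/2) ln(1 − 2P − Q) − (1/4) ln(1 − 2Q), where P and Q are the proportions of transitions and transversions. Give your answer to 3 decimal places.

Under the Kimura two-parameter model, d = −½ ln(1 − 2P − Q) − ¼ ln(1 − 2Q).
1 − 2P − Q = 0.8286, giving −½ ln(0.8286) = 0.094009.
1 − 2Q = 0.8432, giving −¼ ln(0.8432) = 0.042638.
d = 0.094009 + 0.042638 = 0.136647.

0.137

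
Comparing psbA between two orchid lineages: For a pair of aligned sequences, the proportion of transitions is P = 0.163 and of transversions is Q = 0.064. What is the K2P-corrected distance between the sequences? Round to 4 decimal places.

Under the Kimura two-parameter model, d = −½ ln(1 − 2P − Q) − ¼ ln(1 − 2Q).
1 − 2P − Q = 0.61, giving −½ ln(0.61) = 0.247148.
1 − 2Q = 0.872, giving −¼ ln(0.872) = 0.034241.
d = 0.247148 + 0.034241 = 0.281389.

0.2814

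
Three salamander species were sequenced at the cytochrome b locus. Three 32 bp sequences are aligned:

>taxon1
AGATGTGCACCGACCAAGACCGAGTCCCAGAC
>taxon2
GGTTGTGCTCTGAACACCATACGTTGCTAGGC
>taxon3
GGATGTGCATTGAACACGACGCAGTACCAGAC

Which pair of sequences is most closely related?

taxon1 and taxon3

taxon1–taxon2: 15/32 differ, p = 0.469, d = 0.736.
taxon1–taxon3: 8/32 differ, p = 0.250, d = 0.304.
taxon2–taxon3: 11/32 differ, p = 0.344, d = 0.460.
The smallest distance is between taxon1 and taxon3.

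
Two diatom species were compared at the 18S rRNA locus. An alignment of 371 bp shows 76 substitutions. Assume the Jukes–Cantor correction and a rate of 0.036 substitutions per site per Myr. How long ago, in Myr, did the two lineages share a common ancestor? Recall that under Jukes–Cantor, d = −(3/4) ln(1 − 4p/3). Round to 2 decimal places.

3.32

p = 76/371 ≈ 0.204852.
d = −(3/4) ln(1 − 4p/3) = −0.75 ln(1 − 0.273136) = −0.75 ln(0.726864)
  = −0.75 × (-0.319016) = 0.239262 substitutions/site.
Under a molecular clock d = 2μt, so t = d/(2μ) = 0.239262 / (2 × 0.036) = 3.32 Myr.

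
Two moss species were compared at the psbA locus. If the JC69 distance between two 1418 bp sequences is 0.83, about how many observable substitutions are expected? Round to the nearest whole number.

Invert JC69: p = (3/4)(1 − e^(−4d/3)) = 0.75 × (1 − e^(-1.106667)) = 0.75 × (1 − 0.330659) = 0.502006.
Expected differing sites = pL ≈ 0.502006 × 1418 = 711.844508 ≈ 712.

712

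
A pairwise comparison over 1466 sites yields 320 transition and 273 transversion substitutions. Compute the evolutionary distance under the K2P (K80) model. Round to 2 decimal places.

P = 320/1466 ≈ 0.218281 and Q = 273/1466 ≈ 0.186221.
Under the Kimura two-parameter model, d = −½ ln(1 − 2P − Q) − ¼ ln(1 − 2Q).
1 − 2P − Q = 0.377217, giving −½ ln(0.377217) = 0.487467.
1 − 2Q = 0.627558, giving −¼ ln(0.627558) = 0.116480.
d = 0.487467 + 0.116480 = 0.603947.

0.60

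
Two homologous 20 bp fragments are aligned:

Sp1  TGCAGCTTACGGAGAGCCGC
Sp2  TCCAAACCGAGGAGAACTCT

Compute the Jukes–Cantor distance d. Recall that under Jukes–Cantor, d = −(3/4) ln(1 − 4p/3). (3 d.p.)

The sequences differ at 11 of 20 sites, so p = 11/20 = 0.55.
d = −(3/4) ln(1 − 4p/3) = −0.75 ln(1 − 0.733333) = −0.75 ln(0.266667)
  = −0.75 × (-1.321755) = 0.991316 substitutions/site.

0.991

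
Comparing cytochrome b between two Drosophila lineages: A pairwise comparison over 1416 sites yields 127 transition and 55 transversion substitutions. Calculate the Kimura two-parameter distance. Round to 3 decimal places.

P = 127/1416 ≈ 0.089689 and Q = 55/1416 ≈ 0.038842.
Under the Kimura two-parameter model, d = −½ ln(1 − 2P − Q) − ¼ ln(1 − 2Q).
1 − 2P − Q = 0.78178, giving −½ ln(0.78178) = 0.123091.
1 − 2Q = 0.922316, giving −¼ ln(0.922316) = 0.020217.
d = 0.123091 + 0.020217 = 0.143308.

0.143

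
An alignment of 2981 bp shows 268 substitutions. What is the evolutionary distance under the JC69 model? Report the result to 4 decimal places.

0.0958

p = 268/2981 ≈ 0.089903.
d = −(3/4) ln(1 − 4p/3) = −0.75 ln(1 − 0.119871) = −0.75 ln(0.880129)
  = −0.75 × (-0.127687) = 0.095765 substitutions/site.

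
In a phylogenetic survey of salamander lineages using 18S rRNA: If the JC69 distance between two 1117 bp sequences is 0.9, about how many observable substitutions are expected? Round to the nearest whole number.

Invert JC69: p = (3/4)(1 − e^(−4d/3)) = 0.75 × (1 − e^(-1.2)) = 0.75 × (1 − 0.301194) = 0.524105.
Expected differing sites = pL ≈ 0.524105 × 1117 = 585.425285 ≈ 585.

585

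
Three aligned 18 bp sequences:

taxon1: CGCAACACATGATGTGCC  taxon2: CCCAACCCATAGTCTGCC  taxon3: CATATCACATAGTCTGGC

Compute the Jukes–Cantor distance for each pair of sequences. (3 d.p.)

d(taxon1,taxon2) = 0.347, d(taxon1,taxon3) = 0.548, d(taxon2,taxon3) = 0.347

taxon1–taxon2: 5/18 sites differ → p ≈ 0.277778, d = −0.75 ln(1 − 0.370371) = 0.346968 ≈ 0.347.
taxon1–taxon3: 7/18 sites differ → p ≈ 0.388889, d = −0.75 ln(1 − 0.518519) = 0.548166 ≈ 0.548.
taxon2–taxon3: 5/18 sites differ → p ≈ 0.277778, d = −0.75 ln(1 − 0.370371) = 0.346968 ≈ 0.347.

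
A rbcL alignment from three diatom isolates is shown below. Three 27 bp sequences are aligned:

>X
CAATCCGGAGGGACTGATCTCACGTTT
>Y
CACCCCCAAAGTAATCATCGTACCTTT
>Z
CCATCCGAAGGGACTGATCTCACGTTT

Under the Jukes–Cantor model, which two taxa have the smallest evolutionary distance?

X–Y: 11/27 differ, p = 0.407, d = 0.588.
X–Z: 2/27 differ, p = 0.074, d = 0.078.
Y–Z: 11/27 differ, p = 0.407, d = 0.588.
The smallest distance is between X and Z.

X and Z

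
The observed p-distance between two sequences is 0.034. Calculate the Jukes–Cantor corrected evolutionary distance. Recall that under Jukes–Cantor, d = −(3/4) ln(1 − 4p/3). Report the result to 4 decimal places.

0.0348

d = −(3/4) ln(1 − 4p/3) = −0.75 ln(1 − 0.045333) = −0.75 ln(0.954667)
  = −0.75 × (-0.046393) = 0.034795 substitutions/site.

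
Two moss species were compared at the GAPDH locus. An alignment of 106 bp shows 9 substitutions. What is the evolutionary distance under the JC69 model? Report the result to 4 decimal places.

0.0901

p = 9/106 ≈ 0.084906.
d = −(3/4) ln(1 − 4p/3) = −0.75 ln(1 − 0.113208) = −0.75 ln(0.886792)
  = −0.75 × (-0.120145) = 0.090109 substitutions/site.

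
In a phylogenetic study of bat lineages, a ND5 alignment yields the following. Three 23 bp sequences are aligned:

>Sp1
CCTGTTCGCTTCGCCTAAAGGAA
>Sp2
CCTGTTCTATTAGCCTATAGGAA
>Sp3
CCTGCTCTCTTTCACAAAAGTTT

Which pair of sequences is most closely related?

Sp1–Sp2: 4/23 differ, p = 0.174, d = 0.198.
Sp1–Sp3: 9/23 differ, p = 0.391, d = 0.553.
Sp2–Sp3: 10/23 differ, p = 0.435, d = 0.650.
The smallest distance is between Sp1 and Sp2.

Sp1 and Sp2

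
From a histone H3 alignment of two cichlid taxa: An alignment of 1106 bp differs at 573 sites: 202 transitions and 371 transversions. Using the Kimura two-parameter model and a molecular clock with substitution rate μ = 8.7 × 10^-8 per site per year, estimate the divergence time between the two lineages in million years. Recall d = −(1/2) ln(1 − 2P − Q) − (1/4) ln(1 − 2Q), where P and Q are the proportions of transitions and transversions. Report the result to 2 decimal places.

P = 202/1106 ≈ 0.18264 and Q = 371/1106 ≈ 0.335443.
Under the Kimura two-parameter model, d = −½ ln(1 − 2P − Q) − ¼ ln(1 − 2Q).
1 − 2P − Q = 0.299277, giving −½ ln(0.299277) = 0.603193.
1 − 2Q = 0.329114, giving −¼ ln(0.329114) = 0.277838.
d = 0.603193 + 0.277838 = 0.881031.
Under a molecular clock d = 2μt, so t = d/(2μ) = 0.881031 / (2 × 8.7 × 10^-8) = 5.06 million years.

5.06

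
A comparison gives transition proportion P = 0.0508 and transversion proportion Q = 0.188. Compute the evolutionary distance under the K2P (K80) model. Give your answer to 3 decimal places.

Under the Kimura two-parameter model, d = −½ ln(1 − 2P − Q) − ¼ ln(1 − 2Q).
1 − 2P − Q = 0.7104, giving −½ ln(0.7104) = 0.170964.
1 − 2Q = 0.624, giving −¼ ln(0.624) = 0.117901.
d = 0.170964 + 0.117901 = 0.288865.

0.289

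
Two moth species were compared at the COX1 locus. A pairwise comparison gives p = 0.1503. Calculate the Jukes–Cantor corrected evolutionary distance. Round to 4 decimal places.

0.1677

d = −(3/4) ln(1 − 4p/3) = −0.75 ln(1 − 0.2004) = −0.75 ln(0.7996)
  = −0.75 × (-0.223644) = 0.167733 substitutions/site.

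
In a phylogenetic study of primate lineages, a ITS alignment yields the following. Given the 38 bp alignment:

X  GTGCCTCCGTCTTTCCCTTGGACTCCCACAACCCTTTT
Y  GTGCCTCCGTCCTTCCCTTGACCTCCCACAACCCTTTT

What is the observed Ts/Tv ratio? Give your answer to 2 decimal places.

Transitions are A↔G and C↔T; transversions are all other mismatches.
Transitions: 2. Transversions: 1.
R = 2/1 = 2.00.

2.00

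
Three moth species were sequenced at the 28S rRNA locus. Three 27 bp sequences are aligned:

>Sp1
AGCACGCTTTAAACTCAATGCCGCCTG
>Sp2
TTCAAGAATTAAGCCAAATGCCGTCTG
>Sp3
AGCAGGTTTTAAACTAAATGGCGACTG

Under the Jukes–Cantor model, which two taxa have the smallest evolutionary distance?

Sp1–Sp2: 9/27 differ, p = 0.333, d = 0.441.
Sp1–Sp3: 5/27 differ, p = 0.185, d = 0.213.
Sp2–Sp3: 9/27 differ, p = 0.333, d = 0.441.
The smallest distance is between Sp1 and Sp3.

Sp1 and Sp3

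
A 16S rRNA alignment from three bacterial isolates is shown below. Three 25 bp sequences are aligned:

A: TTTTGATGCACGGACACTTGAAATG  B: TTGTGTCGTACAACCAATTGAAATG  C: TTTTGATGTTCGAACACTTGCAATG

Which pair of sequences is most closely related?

A and C

A–B: 8/25 differ, p = 0.320, d = 0.417.
A–C: 4/25 differ, p = 0.160, d = 0.180.
B–C: 8/25 differ, p = 0.320, d = 0.417.
The smallest distance is between A and C.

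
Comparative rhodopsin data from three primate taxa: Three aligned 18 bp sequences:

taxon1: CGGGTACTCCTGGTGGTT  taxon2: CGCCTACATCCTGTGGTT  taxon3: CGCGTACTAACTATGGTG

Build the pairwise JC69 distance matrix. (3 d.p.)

taxon1–taxon2: 6/18 sites differ → p ≈ 0.333333, d = −0.75 ln(1 − 0.444444) = 0.440839 ≈ 0.441.
taxon1–taxon3: 7/18 sites differ → p ≈ 0.388889, d = −0.75 ln(1 − 0.518519) = 0.548166 ≈ 0.548.
taxon2–taxon3: 6/18 sites differ → p ≈ 0.333333, d = −0.75 ln(1 − 0.444444) = 0.440839 ≈ 0.441.

d(taxon1,taxon2) = 0.441, d(taxon1,taxon3) = 0.548, d(taxon2,taxon3) = 0.441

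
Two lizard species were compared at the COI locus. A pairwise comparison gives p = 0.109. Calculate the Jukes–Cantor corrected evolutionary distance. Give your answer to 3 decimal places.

d = −(3/4) ln(1 − 4p/3) = −0.75 ln(1 − 0.145333) = −0.75 ln(0.854667)
  = −0.75 × (-0.157043) = 0.117782 substitutions/site.

0.118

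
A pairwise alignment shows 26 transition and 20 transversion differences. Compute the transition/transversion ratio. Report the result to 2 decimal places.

R = 26/20 = 1.30.

1.30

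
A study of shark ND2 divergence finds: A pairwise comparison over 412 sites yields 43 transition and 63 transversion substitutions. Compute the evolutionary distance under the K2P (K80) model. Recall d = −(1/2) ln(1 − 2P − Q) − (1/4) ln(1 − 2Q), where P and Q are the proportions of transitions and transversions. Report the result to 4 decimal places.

0.3157

P = 43/412 ≈ 0.104369 and Q = 63/412 ≈ 0.152913.
Under the Kimura two-parameter model, d = −½ ln(1 − 2P − Q) − ¼ ln(1 − 2Q).
1 − 2P − Q = 0.638349, giving −½ ln(0.638349) = 0.224435.
1 − 2Q = 0.694174, giving −¼ ln(0.694174) = 0.091258.
d = 0.224435 + 0.091258 = 0.315693.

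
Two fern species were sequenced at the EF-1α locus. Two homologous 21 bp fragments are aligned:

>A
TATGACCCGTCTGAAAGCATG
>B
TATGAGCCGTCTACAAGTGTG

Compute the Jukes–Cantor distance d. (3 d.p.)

The sequences differ at 5 of 21 sites (6, 13, 14, 18, 19), so p = 5/21 ≈ 0.238095.
d = −(3/4) ln(1 − 4p/3) = −0.75 ln(1 − 0.31746) = −0.75 ln(0.68254)
  = −0.75 × (-0.381934) = 0.286451 substitutions/site.

0.286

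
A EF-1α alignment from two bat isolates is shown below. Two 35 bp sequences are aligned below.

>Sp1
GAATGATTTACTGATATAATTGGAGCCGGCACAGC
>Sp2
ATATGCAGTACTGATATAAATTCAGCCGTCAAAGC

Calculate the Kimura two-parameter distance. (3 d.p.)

Of 35 sites, 1 differences are transitions and 9 are transversions, so P = 1/35 ≈ 0.028571 and Q = 9/35 ≈ 0.257143.
Under the Kimura two-parameter model, d = −½ ln(1 − 2P − Q) − ¼ ln(1 − 2Q).
1 − 2P − Q = 0.685715, giving −½ ln(0.685715) = 0.188647.
1 − 2Q = 0.485714, giving −¼ ln(0.485714) = 0.180534.
d = 0.188647 + 0.180534 = 0.369181.

0.369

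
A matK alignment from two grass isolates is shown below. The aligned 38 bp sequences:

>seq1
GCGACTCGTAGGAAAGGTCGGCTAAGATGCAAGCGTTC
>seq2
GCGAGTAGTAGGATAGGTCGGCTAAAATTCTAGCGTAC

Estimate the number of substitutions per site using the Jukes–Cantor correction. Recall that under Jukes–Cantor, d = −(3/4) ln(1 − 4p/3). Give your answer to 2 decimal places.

The sequences differ at 7 of 38 sites (5, 7, 14, 26, 29, 31, 37), so p = 7/38 ≈ 0.184211.
d = −(3/4) ln(1 − 4p/3) = −0.75 ln(1 − 0.245615) = −0.75 ln(0.754385)
  = −0.75 × (-0.281852) = 0.211389 substitutions/site.

0.21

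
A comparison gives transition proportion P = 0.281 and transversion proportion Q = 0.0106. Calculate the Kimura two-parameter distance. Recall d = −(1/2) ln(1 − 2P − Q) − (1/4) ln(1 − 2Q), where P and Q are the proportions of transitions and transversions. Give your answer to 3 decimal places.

Under the Kimura two-parameter model, d = −½ ln(1 − 2P − Q) − ¼ ln(1 − 2Q).
1 − 2P − Q = 0.4274, giving −½ ln(0.4274) = 0.425017.
1 − 2Q = 0.9788, giving −¼ ln(0.9788) = 0.005357.
d = 0.425017 + 0.005357 = 0.430374.

0.430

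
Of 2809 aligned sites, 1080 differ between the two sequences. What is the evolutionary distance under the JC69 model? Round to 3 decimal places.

0.539

p = 1080/2809 ≈ 0.384478.
d = −(3/4) ln(1 − 4p/3) = −0.75 ln(1 − 0.512637) = −0.75 ln(0.487363)
  = −0.75 × (-0.718746) = 0.539060 substitutions/site.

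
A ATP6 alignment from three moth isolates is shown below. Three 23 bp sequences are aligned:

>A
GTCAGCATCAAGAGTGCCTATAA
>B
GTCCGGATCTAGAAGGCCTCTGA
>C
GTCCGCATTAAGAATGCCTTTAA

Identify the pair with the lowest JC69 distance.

A–B: 7/23 differ, p = 0.304, d = 0.390.
A–C: 4/23 differ, p = 0.174, d = 0.198.
B–C: 6/23 differ, p = 0.261, d = 0.321.
The smallest distance is between A and C.

A and C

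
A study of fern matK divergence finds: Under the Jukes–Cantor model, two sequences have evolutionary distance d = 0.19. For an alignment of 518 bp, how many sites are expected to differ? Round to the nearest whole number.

Invert JC69: p = (3/4)(1 − e^(−4d/3)) = 0.75 × (1 − e^(-0.253333)) = 0.75 × (1 − 0.776209) = 0.167843.
Expected differing sites = pL ≈ 0.167843 × 518 = 86.942674 ≈ 87.

87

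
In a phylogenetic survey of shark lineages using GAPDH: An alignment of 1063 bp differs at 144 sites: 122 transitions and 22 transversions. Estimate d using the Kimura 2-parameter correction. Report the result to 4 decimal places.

P = 122/1063 ≈ 0.11477 and Q = 22/1063 ≈ 0.020696.
Under the Kimura two-parameter model, d = −½ ln(1 − 2P − Q) − ¼ ln(1 − 2Q).
1 − 2P − Q = 0.749764, giving −½ ln(0.749764) = 0.143998.
1 − 2Q = 0.958608, giving −¼ ln(0.958608) = 0.010568.
d = 0.143998 + 0.010568 = 0.154566.

0.1546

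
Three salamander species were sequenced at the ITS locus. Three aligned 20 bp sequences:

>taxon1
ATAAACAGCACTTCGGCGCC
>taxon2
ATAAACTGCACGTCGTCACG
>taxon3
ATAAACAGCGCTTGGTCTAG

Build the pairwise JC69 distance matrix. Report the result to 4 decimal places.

taxon1–taxon2: 5/20 sites differ → p = 0.25, d = −0.75 ln(1 − 0.333333) = 0.304098 ≈ 0.3041.
taxon1–taxon3: 6/20 sites differ → p = 0.3, d = −0.75 ln(1 − 0.4) = 0.383119 ≈ 0.3831.
taxon2–taxon3: 6/20 sites differ → p = 0.3, d = −0.75 ln(1 − 0.4) = 0.383119 ≈ 0.3831.

d(taxon1,taxon2) = 0.3041, d(taxon1,taxon3) = 0.3831, d(taxon2,taxon3) = 0.3831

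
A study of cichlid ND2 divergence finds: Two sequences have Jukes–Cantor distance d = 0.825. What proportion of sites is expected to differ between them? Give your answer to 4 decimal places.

p = (3/4)(1 − e^(−4d/3)) = 0.75 × (1 − e^(-1.1)) = 0.75 × (1 − 0.332871) = 0.500347.

0.5003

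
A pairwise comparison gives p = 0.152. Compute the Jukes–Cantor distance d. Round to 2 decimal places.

0.17

d = −(3/4) ln(1 − 4p/3) = −0.75 ln(1 − 0.202667) = −0.75 ln(0.797333)
  = −0.75 × (-0.226483) = 0.169862 substitutions/site.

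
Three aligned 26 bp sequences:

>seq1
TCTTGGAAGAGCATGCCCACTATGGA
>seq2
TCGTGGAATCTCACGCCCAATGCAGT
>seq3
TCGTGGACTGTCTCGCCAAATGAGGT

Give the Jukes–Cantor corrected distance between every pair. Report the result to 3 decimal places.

d(seq1,seq2) = 0.539, d(seq1,seq3) = 0.717, d(seq2,seq3) = 0.276

seq1–seq2: 10/26 sites differ → p ≈ 0.384615, d = −0.75 ln(1 − 0.51282) = 0.539341 ≈ 0.539.
seq1–seq3: 12/26 sites differ → p ≈ 0.461538, d = −0.75 ln(1 − 0.615384) = 0.716632 ≈ 0.717.
seq2–seq3: 6/26 sites differ → p ≈ 0.230769, d = −0.75 ln(1 − 0.307692) = 0.275793 ≈ 0.276.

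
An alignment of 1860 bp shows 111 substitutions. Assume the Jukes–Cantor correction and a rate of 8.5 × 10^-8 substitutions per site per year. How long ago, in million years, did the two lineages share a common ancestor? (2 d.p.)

p = 111/1860 ≈ 0.059677.
d = −(3/4) ln(1 − 4p/3) = −0.75 ln(1 − 0.079569) = −0.75 ln(0.920431)
  = −0.75 × (-0.082913) = 0.062185 substitutions/site.
Under a molecular clock d = 2μt, so t = d/(2μ) = 0.062185 / (2 × 8.5 × 10^-8) = 0.37 million years.

0.37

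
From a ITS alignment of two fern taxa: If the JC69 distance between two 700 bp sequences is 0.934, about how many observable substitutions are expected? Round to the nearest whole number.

374

Invert JC69: p = (3/4)(1 − e^(−4d/3)) = 0.75 × (1 − e^(-1.245333)) = 0.75 × (1 − 0.287845) = 0.534116.
Expected differing sites = pL ≈ 0.534116 × 700 = 373.8812 ≈ 374.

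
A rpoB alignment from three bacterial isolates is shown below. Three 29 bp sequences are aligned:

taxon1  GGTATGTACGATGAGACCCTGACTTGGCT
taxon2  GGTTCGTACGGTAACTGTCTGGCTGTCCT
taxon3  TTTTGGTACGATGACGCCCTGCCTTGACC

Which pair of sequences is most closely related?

taxon1 and taxon3

taxon1–taxon2: 12/29 differ, p = 0.414, d = 0.602.
taxon1–taxon3: 9/29 differ, p = 0.310, d = 0.401.
taxon2–taxon3: 13/29 differ, p = 0.448, d = 0.683.
The smallest distance is between taxon1 and taxon3.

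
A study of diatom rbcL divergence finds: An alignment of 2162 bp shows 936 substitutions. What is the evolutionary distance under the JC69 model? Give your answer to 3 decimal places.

0.646

p = 936/2162 ≈ 0.432932.
d = −(3/4) ln(1 − 4p/3) = −0.75 ln(1 − 0.577243) = −0.75 ln(0.422757)
  = −0.75 × (-0.860958) = 0.645719 substitutions/site.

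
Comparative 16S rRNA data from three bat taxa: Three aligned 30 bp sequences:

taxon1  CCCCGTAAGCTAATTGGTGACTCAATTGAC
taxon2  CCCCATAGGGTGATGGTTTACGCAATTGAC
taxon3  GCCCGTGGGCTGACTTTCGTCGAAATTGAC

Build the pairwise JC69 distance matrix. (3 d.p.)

d(taxon1,taxon2) = 0.330, d(taxon1,taxon3) = 0.503, d(taxon2,taxon3) = 0.503

taxon1–taxon2: 8/30 sites differ → p ≈ 0.266667, d = −0.75 ln(1 − 0.355556) = 0.329526 ≈ 0.330.
taxon1–taxon3: 11/30 sites differ → p ≈ 0.366667, d = −0.75 ln(1 − 0.488889) = 0.503376 ≈ 0.503.
taxon2–taxon3: 11/30 sites differ → p ≈ 0.366667, d = −0.75 ln(1 − 0.488889) = 0.503376 ≈ 0.503.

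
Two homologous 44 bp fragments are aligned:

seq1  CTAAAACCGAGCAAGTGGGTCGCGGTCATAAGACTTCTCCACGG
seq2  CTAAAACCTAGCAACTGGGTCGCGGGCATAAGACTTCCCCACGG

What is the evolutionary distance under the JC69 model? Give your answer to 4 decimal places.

0.0969

The sequences differ at 4 of 44 sites (9, 15, 26, 38), so p = 4/44 ≈ 0.090909.
d = −(3/4) ln(1 − 4p/3) = −0.75 ln(1 − 0.121212) = −0.75 ln(0.878788)
  = −0.75 × (-0.129212) = 0.096909 substitutions/site.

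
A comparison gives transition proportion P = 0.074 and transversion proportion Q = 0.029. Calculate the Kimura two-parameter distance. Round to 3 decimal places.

Under the Kimura two-parameter model, d = −½ ln(1 − 2P − Q) − ¼ ln(1 − 2Q).
1 − 2P − Q = 0.823, giving −½ ln(0.823) = 0.097400.
1 − 2Q = 0.942, giving −¼ ln(0.942) = 0.014938.
d = 0.097400 + 0.014938 = 0.112338.

0.112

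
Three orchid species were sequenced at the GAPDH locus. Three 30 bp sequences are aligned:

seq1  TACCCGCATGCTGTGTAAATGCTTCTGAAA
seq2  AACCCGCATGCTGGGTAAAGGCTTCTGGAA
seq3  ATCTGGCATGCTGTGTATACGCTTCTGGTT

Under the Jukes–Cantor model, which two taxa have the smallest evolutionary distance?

seq1 and seq2

seq1–seq2: 4/30 differ, p = 0.133, d = 0.147.
seq1–seq3: 9/30 differ, p = 0.300, d = 0.383.
seq2–seq3: 8/30 differ, p = 0.267, d = 0.330.
The smallest distance is between seq1 and seq2.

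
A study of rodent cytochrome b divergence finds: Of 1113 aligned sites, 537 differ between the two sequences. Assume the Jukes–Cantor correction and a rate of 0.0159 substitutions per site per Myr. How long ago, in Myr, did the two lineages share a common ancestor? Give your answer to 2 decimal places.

p = 537/1113 ≈ 0.48248.
d = −(3/4) ln(1 − 4p/3) = −0.75 ln(1 − 0.643307) = −0.75 ln(0.356693)
  = −0.75 × (-1.030880) = 0.773160 substitutions/site.
Under a molecular clock d = 2μt, so t = d/(2μ) = 0.773160 / (2 × 0.0159) = 24.31 Myr.

24.31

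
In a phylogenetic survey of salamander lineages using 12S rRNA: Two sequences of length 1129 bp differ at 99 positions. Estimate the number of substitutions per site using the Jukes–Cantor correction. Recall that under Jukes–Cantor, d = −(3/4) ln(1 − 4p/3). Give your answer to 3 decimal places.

0.093

p = 99/1129 ≈ 0.087688.
d = −(3/4) ln(1 − 4p/3) = −0.75 ln(1 − 0.116917) = −0.75 ln(0.883083)
  = −0.75 × (-0.124336) = 0.093252 substitutions/site.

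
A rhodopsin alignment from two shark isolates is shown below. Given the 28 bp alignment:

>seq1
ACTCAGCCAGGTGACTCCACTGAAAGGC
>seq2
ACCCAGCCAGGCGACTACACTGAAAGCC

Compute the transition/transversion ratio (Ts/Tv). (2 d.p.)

Transitions are A↔G and C↔T; transversions are all other mismatches.
Transitions: 2. Transversions: 2.
R = 2/2 = 1.00.

1.00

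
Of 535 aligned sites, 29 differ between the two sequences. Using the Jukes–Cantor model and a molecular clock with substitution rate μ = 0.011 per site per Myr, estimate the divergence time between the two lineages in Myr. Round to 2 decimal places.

2.56

p = 29/535 ≈ 0.054206.
d = −(3/4) ln(1 − 4p/3) = −0.75 ln(1 − 0.072275) = −0.75 ln(0.927725)
  = −0.75 × (-0.075020) = 0.056265 substitutions/site.
Under a molecular clock d = 2μt, so t = d/(2μ) = 0.056265 / (2 × 0.011) = 2.56 Myr.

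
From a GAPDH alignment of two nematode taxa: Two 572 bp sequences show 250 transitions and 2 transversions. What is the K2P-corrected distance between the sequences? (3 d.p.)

1.052

P = 250/572 ≈ 0.437063 and Q = 2/572 ≈ 0.003497.
Under the Kimura two-parameter model, d = −½ ln(1 − 2P − Q) − ¼ ln(1 − 2Q).
1 − 2P − Q = 0.122377, giving −½ ln(0.122377) = 1.050324.
1 − 2Q = 0.993006, giving −¼ ln(0.993006) = 0.001755.
d = 1.050324 + 0.001755 = 1.052079.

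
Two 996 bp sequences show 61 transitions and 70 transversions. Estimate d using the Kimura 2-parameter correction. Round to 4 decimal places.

0.1449

P = 61/996 ≈ 0.061245 and Q = 70/996 ≈ 0.070281.
Under the Kimura two-parameter model, d = −½ ln(1 − 2P − Q) − ¼ ln(1 − 2Q).
1 − 2P − Q = 0.807229, giving −½ ln(0.807229) = 0.107074.
1 − 2Q = 0.859438, giving −¼ ln(0.859438) = 0.037869.
d = 0.107074 + 0.037869 = 0.144943.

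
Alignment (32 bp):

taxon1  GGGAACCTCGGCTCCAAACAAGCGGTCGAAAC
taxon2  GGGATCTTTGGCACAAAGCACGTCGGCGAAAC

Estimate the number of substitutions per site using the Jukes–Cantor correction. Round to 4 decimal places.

0.4042

The sequences differ at 10 of 32 sites (5, 7, 9, 13, 15, 18, 21, 23, 24, 26), so p = 10/32 = 0.3125.
d = −(3/4) ln(1 − 4p/3) = −0.75 ln(1 − 0.416667) = −0.75 ln(0.583333)
  = −0.75 × (-0.538997) = 0.404248 substitutions/site.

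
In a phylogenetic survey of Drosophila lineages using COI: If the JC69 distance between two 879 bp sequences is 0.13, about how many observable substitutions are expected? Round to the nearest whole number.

105

Invert JC69: p = (3/4)(1 − e^(−4d/3)) = 0.75 × (1 − e^(-0.173333)) = 0.75 × (1 − 0.840858) = 0.119357.
Expected differing sites = pL ≈ 0.119357 × 879 = 104.914803 ≈ 105.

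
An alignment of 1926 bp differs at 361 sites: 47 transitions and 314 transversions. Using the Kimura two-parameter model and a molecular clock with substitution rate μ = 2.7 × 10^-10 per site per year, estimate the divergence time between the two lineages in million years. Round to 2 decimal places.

403.11

P = 47/1926 ≈ 0.024403 and Q = 314/1926 ≈ 0.163032.
Under the Kimura two-parameter model, d = −½ ln(1 − 2P − Q) − ¼ ln(1 − 2Q).
1 − 2P − Q = 0.788162, giving −½ ln(0.788162) = 0.119026.
1 − 2Q = 0.673936, giving −¼ ln(0.673936) = 0.098655.
d = 0.119026 + 0.098655 = 0.217681.
Under a molecular clock d = 2μt, so t = d/(2μ) = 0.217681 / (2 × 2.7 × 10^-10) = 403.11 million years.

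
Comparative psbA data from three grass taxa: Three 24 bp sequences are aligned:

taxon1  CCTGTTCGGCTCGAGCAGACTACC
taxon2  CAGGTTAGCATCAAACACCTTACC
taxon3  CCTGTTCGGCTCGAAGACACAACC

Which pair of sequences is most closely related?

taxon1–taxon2: 10/24 differ, p = 0.417, d = 0.608.
taxon1–taxon3: 4/24 differ, p = 0.167, d = 0.188.
taxon2–taxon3: 10/24 differ, p = 0.417, d = 0.608.
The smallest distance is between taxon1 and taxon3.

taxon1 and taxon3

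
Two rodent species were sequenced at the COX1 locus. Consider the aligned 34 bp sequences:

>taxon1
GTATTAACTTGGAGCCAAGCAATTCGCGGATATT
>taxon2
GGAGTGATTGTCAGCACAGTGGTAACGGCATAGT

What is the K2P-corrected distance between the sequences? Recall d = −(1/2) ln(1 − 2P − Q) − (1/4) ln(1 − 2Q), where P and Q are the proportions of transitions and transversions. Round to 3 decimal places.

0.926

Of 34 sites, 5 differences are transitions and 13 are transversions, so P = 5/34 ≈ 0.147059 and Q = 13/34 ≈ 0.382353.
Under the Kimura two-parameter model, d = −½ ln(1 − 2P − Q) − ¼ ln(1 − 2Q).
1 − 2P − Q = 0.323529, giving −½ ln(0.323529) = 0.564233.
1 − 2Q = 0.235294, giving −¼ ln(0.235294) = 0.361730.
d = 0.564233 + 0.361730 = 0.925963.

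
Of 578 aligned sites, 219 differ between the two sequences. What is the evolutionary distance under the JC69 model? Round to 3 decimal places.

p = 219/578 ≈ 0.378893.
d = −(3/4) ln(1 − 4p/3) = −0.75 ln(1 − 0.505191) = −0.75 ln(0.494809)
  = −0.75 × (-0.703583) = 0.527687 substitutions/site.

0.528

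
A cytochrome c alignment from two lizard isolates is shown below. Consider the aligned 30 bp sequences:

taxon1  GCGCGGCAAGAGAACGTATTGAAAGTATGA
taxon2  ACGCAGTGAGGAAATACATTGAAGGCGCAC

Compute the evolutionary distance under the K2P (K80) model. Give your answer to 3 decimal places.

Of 30 sites, 14 differences are transitions and 1 are transversions, so P = 14/30 ≈ 0.466667 and Q = 1/30 ≈ 0.033333.
Under the Kimura two-parameter model, d = −½ ln(1 − 2P − Q) − ¼ ln(1 − 2Q).
1 − 2P − Q = 0.033333, giving −½ ln(0.033333) = 1.700604.
1 − 2Q = 0.933334, giving −¼ ln(0.933334) = 0.017248.
d = 1.700604 + 0.017248 = 1.717852.

1.718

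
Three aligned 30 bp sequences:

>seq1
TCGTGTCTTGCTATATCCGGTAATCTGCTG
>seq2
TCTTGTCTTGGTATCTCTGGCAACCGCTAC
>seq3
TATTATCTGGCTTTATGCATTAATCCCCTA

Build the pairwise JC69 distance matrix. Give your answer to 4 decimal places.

seq1–seq2: 11/30 sites differ → p ≈ 0.366667, d = −0.75 ln(1 − 0.488889) = 0.503376 ≈ 0.5034.
seq1–seq3: 11/30 sites differ → p ≈ 0.366667, d = −0.75 ln(1 − 0.488889) = 0.503376 ≈ 0.5034.
seq2–seq3: 16/30 sites differ → p ≈ 0.533333, d = −0.75 ln(1 − 0.711111) = 0.931285 ≈ 0.9313.

d(seq1,seq2) = 0.5034, d(seq1,seq3) = 0.5034, d(seq2,seq3) = 0.9313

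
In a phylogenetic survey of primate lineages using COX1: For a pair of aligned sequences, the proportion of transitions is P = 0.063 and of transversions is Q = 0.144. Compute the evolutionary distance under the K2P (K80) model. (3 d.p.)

0.242

Under the Kimura two-parameter model, d = −½ ln(1 − 2P − Q) − ¼ ln(1 − 2Q).
1 − 2P − Q = 0.73, giving −½ ln(0.73) = 0.157355.
1 − 2Q = 0.712, giving −¼ ln(0.712) = 0.084919.
d = 0.157355 + 0.084919 = 0.242274.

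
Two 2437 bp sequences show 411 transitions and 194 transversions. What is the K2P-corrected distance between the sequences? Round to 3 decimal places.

0.313

P = 411/2437 ≈ 0.16865 and Q = 194/2437 ≈ 0.079606.
Under the Kimura two-parameter model, d = −½ ln(1 − 2P − Q) − ¼ ln(1 − 2Q).
1 − 2P − Q = 0.583094, giving −½ ln(0.583094) = 0.269703.
1 − 2Q = 0.840788, giving −¼ ln(0.840788) = 0.043354.
d = 0.269703 + 0.043354 = 0.313057.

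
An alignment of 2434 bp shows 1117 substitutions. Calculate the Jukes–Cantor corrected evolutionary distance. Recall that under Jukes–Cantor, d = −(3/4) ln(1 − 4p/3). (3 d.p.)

p = 1117/2434 ≈ 0.458915.
d = −(3/4) ln(1 − 4p/3) = −0.75 ln(1 − 0.611887) = −0.75 ln(0.388113)
  = −0.75 × (-0.946459) = 0.709844 substitutions/site.

0.710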